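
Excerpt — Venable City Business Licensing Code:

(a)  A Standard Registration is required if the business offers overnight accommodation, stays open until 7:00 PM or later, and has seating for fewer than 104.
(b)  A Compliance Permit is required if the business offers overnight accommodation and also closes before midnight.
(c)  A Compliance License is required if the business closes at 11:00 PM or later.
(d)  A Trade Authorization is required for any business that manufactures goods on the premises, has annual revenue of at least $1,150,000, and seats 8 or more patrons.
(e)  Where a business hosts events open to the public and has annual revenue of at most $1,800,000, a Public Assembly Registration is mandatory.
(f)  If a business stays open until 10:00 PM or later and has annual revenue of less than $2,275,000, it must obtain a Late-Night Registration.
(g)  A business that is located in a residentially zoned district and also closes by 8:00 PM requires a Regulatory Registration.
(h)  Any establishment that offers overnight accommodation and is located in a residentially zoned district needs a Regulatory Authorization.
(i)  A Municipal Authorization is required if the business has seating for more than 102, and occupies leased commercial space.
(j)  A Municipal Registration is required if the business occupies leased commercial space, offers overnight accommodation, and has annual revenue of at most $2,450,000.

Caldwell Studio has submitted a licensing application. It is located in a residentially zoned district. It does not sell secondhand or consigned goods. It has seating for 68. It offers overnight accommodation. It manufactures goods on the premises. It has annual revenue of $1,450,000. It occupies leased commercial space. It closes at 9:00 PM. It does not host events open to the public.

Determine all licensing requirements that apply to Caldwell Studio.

(a) offers overnight accommodation; closes 9:00 PM, after 7:00 PM; seating 68 < 104 → Standard Registration required.
(b) offers overnight accommodation; closes 9:00 PM, at/before midnight → Compliance Permit required.
(c) closes 9:00 PM, at/before 11:00 PM → Compliance License not required.
(d) manufactures goods on the premises; revenue $1,450,000 ≥ $1,150,000; seating 68 ≥ 8 → Trade Authorization required.
(e) does not host events open to the public; revenue $1,450,000 ≤ $1,800,000 → Public Assembly Registration not required.
(f) closes 9:00 PM, at/before 10:00 PM; revenue $1,450,000 < $2,275,000 → Late-Night Registration not required.
(g) is located in a residentially zoned district; closes 9:00 PM, after 8:00 PM → Regulatory Registration not required.
(h) offers overnight accommodation; is located in a residentially zoned district → Regulatory Authorization required.
(i) seating 68 ≤ 102; occupies leased commercial space → Municipal Authorization not required.
(j) occupies leased commercial space; offers overnight accommodation; revenue $1,450,000 ≤ $2,450,000 → Municipal Registration required.

Compliance Permit, Municipal Registration, Regulatory Authorization, Standard Registration, Trade Authorization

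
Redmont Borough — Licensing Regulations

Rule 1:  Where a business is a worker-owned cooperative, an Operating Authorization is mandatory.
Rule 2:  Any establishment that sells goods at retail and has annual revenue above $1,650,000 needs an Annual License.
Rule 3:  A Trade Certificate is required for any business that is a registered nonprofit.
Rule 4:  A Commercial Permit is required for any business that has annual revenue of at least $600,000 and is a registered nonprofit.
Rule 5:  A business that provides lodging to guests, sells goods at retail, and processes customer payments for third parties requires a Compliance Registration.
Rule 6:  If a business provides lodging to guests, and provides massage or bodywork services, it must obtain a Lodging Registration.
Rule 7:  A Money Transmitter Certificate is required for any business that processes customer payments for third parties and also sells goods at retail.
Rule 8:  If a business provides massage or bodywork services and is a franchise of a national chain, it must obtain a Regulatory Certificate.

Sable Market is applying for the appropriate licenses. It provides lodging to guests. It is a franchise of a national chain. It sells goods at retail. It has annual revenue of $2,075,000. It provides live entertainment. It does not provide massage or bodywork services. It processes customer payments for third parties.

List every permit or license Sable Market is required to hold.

Rule 1: is a franchise of a national chain (not: is a worker-owned cooperative) → Operating Authorization not required.
Rule 2: sells goods at retail; revenue $2,075,000 > $1,650,000 → Annual License required.
Rule 3: is a franchise of a national chain (not: is a registered nonprofit) → Trade Certificate not required.
Rule 4: revenue $2,075,000 ≥ $600,000; is a franchise of a national chain (not: is a registered nonprofit) → Commercial Permit not required.
Rule 5: provides lodging to guests; sells goods at retail; processes customer payments for third parties → Compliance Registration required.
Rule 6: provides lodging to guests; does not provide massage or bodywork services → Lodging Registration not required.
Rule 7: processes customer payments for third parties; sells goods at retail → Money Transmitter Certificate required.
Rule 8: does not provide massage or bodywork services; is a franchise of a national chain → Regulatory Certificate not required.

Annual License, Compliance Registration, Money Transmitter Certificate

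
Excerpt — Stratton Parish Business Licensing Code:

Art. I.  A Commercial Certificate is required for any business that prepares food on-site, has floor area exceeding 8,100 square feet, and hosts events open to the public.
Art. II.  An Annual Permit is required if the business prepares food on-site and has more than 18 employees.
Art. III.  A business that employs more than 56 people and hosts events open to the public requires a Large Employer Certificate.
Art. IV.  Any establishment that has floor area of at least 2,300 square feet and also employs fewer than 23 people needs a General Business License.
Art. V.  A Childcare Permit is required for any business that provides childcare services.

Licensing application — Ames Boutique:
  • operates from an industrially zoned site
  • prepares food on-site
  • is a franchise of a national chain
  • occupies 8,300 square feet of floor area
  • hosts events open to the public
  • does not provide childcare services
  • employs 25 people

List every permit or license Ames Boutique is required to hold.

Art. I. prepares food on-site; floor area 8,300 square feet > 8,100 square feet; hosts events open to the public → Commercial Certificate required.
Art. II. prepares food on-site; employees 25 > 18 → Annual Permit required.
Art. III. employees 25 ≤ 56; hosts events open to the public → Large Employer Certificate not required.
Art. IV. floor area 8,300 square feet ≥ 2,300 square feet; employees 25 ≥ 23 → General Business License not required.
Art. V. does not provide childcare services → Childcare Permit not required.

Annual Permit, Commercial Certificate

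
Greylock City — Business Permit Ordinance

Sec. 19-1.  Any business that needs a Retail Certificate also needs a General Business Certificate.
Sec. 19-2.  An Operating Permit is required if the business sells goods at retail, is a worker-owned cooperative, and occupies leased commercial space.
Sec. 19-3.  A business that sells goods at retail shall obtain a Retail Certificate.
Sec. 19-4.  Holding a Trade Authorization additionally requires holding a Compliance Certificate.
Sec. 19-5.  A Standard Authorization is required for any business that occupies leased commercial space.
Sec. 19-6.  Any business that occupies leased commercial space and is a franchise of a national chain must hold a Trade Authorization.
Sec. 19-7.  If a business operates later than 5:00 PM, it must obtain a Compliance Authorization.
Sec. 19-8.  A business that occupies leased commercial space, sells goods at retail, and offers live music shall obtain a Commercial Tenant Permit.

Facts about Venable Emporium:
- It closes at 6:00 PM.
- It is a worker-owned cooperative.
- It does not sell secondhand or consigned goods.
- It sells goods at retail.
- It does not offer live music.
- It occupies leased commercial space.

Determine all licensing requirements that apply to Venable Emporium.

Sec. 19-1. Retail Certificate is required → General Business Certificate also required.
Sec. 19-2. sells goods at retail; is a worker-owned cooperative; occupies leased commercial space → Operating Permit required.
Sec. 19-3. sells goods at retail → Retail Certificate required.
Sec. 19-4. Trade Authorization is not required → no effect.
Sec. 19-5. occupies leased commercial space → Standard Authorization required.
Sec. 19-6. occupies leased commercial space; is a worker-owned cooperative (not: is a franchise of a national chain) → Trade Authorization not required.
Sec. 19-7. closes 6:00 PM, after 5:00 PM → Compliance Authorization required.
Sec. 19-8. occupies leased commercial space; sells goods at retail; does not offer live music → Commercial Tenant Permit not required.

Compliance Authorization, General Business Certificate, Operating Permit, Retail Certificate, Standard Authorization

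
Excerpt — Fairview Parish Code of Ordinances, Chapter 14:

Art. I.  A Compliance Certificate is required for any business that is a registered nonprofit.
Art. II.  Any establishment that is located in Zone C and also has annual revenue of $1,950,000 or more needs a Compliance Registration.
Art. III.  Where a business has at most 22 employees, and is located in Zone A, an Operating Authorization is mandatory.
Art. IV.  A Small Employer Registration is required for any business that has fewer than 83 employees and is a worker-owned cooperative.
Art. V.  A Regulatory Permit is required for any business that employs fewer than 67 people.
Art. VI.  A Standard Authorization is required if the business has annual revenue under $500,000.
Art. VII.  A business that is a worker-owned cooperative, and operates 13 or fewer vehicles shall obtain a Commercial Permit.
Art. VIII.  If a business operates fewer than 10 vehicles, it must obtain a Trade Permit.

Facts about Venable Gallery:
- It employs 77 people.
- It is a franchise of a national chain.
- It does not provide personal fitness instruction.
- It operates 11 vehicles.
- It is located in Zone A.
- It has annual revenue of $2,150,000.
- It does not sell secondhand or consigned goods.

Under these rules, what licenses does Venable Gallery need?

Art. I. is a franchise of a national chain (not: is a registered nonprofit) → Compliance Certificate not required.
Art. II. is located in Zone A (not: is located in Zone C); revenue $2,150,000 ≥ $1,950,000 → Compliance Registration not required.
Art. III. employees 77 > 22; is located in Zone A → Operating Authorization not required.
Art. IV. employees 77 < 83; is a franchise of a national chain (not: is a worker-owned cooperative) → Small Employer Registration not required.
Art. V. employees 77 ≥ 67 → Regulatory Permit not required.
Art. VI. revenue $2,150,000 ≥ $500,000 → Standard Authorization not required.
Art. VII. is a franchise of a national chain (not: is a worker-owned cooperative); vehicles 11 ≤ 13 → Commercial Permit not required.
Art. VIII. vehicles 11 ≥ 10 → Trade Permit not required.

None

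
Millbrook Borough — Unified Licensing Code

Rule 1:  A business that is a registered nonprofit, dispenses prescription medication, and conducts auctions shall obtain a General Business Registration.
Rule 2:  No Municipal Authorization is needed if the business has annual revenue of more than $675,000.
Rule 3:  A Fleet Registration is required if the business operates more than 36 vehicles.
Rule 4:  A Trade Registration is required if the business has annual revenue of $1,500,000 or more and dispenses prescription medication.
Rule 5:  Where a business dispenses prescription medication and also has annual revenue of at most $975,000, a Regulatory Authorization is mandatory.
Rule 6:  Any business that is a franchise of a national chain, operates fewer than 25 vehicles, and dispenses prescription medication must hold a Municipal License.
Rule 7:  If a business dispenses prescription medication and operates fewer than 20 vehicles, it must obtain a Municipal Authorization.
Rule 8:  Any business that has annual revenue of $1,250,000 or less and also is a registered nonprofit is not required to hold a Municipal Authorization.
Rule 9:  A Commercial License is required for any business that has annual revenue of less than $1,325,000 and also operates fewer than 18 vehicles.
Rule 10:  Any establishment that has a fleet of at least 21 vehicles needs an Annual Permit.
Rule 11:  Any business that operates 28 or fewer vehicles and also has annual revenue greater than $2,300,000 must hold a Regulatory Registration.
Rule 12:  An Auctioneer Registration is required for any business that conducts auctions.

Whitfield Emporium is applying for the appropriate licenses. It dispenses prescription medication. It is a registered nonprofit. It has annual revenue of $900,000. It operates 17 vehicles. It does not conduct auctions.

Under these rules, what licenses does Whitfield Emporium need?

Rule 1: is a registered nonprofit; dispenses prescription medication; does not conduct auctions → General Business Registration not required.
Rule 2: revenue $900,000 > $675,000 → exempt from Municipal Authorization.
Rule 3: vehicles 17 ≤ 36 → Fleet Registration not required.
Rule 4: revenue $900,000 < $1,500,000; dispenses prescription medication → Trade Registration not required.
Rule 5: dispenses prescription medication; revenue $900,000 ≤ $975,000 → Regulatory Authorization required.
Rule 6: is a registered nonprofit (not: is a franchise of a national chain); vehicles 17 < 25; dispenses prescription medication → Municipal License not required.
Rule 7: dispenses prescription medication; vehicles 17 < 20 → Municipal Authorization required.
Rule 8: revenue $900,000 ≤ $1,250,000; is a registered nonprofit → exempt from Municipal Authorization.
Rule 9: revenue $900,000 < $1,325,000; vehicles 17 < 18 → Commercial License required.
Rule 10: vehicles 17 < 21 → Annual Permit not required.
Rule 11: vehicles 17 ≤ 28; revenue $900,000 ≤ $2,300,000 → Regulatory Registration not required.
Rule 12: does not conduct auctions → Auctioneer Registration not required.

Commercial License, Regulatory Authorization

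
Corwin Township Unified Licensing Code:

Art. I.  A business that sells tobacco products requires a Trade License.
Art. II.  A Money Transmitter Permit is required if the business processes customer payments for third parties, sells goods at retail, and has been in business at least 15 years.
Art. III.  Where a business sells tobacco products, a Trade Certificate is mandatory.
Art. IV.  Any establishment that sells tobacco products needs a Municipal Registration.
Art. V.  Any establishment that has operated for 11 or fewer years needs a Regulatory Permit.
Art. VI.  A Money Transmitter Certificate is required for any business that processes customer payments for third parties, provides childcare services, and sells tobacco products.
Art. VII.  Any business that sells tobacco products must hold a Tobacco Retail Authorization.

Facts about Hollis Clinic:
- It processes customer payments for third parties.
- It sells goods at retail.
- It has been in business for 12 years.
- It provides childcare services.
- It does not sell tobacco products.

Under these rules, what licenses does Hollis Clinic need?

Art. I. does not sell tobacco products → Trade License not required.
Art. II. processes customer payments for third parties; sells goods at retail; years in business 12 < 15 → Money Transmitter Permit not required.
Art. III. does not sell tobacco products → Trade Certificate not required.
Art. IV. does not sell tobacco products → Municipal Registration not required.
Art. V. years in business 12 > 11 → Regulatory Permit not required.
Art. VI. processes customer payments for third parties; provides childcare services; does not sell tobacco products → Money Transmitter Certificate not required.
Art. VII. does not sell tobacco products → Tobacco Retail Authorization not required.

None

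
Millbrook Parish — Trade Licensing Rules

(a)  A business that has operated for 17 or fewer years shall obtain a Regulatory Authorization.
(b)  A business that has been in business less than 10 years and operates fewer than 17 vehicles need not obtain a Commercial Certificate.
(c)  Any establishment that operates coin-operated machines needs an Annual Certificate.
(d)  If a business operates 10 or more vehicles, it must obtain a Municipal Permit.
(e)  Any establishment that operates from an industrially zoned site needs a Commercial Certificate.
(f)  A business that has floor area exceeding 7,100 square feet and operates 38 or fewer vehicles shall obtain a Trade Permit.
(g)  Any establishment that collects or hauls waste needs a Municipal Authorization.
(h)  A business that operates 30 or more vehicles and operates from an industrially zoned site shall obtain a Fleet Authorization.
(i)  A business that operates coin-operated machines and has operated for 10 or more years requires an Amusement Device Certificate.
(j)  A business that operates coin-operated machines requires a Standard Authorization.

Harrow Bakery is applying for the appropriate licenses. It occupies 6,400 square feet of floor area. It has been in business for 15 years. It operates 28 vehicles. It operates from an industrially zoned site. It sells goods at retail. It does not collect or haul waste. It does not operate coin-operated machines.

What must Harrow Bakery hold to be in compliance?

Commercial Certificate, Municipal Permit, Regulatory Authorization

(a) years in business 15 ≤ 17 → Regulatory Authorization required.
(b) years in business 15 ≥ 10; vehicles 28 ≥ 17 → Commercial Certificate exemption does not apply.
(c) does not operate coin-operated machines → Annual Certificate not required.
(d) vehicles 28 ≥ 10 → Municipal Permit required.
(e) operates from an industrially zoned site → Commercial Certificate required.
(f) floor area 6,400 square feet ≤ 7,100 square feet; vehicles 28 ≤ 38 → Trade Permit not required.
(g) does not collect or haul waste → Municipal Authorization not required.
(h) vehicles 28 < 30; operates from an industrially zoned site → Fleet Authorization not required.
(i) does not operate coin-operated machines; years in business 15 ≥ 10 → Amusement Device Certificate not required.
(j) does not operate coin-operated machines → Standard Authorization not required.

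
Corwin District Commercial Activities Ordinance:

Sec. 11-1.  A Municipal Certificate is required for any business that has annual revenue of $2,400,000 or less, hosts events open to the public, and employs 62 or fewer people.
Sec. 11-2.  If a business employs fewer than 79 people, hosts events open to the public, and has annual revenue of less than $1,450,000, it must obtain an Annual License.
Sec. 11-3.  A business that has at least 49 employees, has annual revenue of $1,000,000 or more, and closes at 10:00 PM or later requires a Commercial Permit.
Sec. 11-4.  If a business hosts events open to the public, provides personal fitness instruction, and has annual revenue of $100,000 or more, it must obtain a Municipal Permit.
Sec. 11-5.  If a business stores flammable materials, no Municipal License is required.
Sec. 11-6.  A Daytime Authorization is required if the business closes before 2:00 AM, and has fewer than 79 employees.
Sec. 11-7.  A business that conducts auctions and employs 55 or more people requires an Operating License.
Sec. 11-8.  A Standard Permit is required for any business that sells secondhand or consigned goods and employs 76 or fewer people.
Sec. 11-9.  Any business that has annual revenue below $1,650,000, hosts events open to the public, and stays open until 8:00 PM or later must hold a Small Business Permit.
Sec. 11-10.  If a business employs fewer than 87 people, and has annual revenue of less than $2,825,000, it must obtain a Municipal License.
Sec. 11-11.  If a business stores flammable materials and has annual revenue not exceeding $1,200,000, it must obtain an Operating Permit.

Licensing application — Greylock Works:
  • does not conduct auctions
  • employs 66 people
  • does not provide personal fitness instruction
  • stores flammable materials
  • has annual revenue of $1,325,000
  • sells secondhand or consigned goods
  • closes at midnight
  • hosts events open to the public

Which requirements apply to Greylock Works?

Annual License, Commercial Permit, Daytime Authorization, Small Business Permit, Standard Permit

Sec. 11-1. revenue $1,325,000 ≤ $2,400,000; hosts events open to the public; employees 66 > 62 → Municipal Certificate not required.
Sec. 11-2. employees 66 < 79; hosts events open to the public; revenue $1,325,000 < $1,450,000 → Annual License required.
Sec. 11-3. employees 66 ≥ 49; revenue $1,325,000 ≥ $1,000,000; closes midnight, after 10:00 PM → Commercial Permit required.
Sec. 11-4. hosts events open to the public; does not provide personal fitness instruction; revenue $1,325,000 ≥ $100,000 → Municipal Permit not required.
Sec. 11-5. stores flammable materials → exempt from Municipal License.
Sec. 11-6. closes midnight, at/before 2:00 AM; employees 66 < 79 → Daytime Authorization required.
Sec. 11-7. does not conduct auctions; employees 66 ≥ 55 → Operating License not required.
Sec. 11-8. sells secondhand or consigned goods; employees 66 ≤ 76 → Standard Permit required.
Sec. 11-9. revenue $1,325,000 < $1,650,000; hosts events open to the public; closes midnight, after 8:00 PM → Small Business Permit required.
Sec. 11-10. employees 66 < 87; revenue $1,325,000 < $2,825,000 → Municipal License required.
Sec. 11-11. stores flammable materials; revenue $1,325,000 > $1,200,000 → Operating Permit not required.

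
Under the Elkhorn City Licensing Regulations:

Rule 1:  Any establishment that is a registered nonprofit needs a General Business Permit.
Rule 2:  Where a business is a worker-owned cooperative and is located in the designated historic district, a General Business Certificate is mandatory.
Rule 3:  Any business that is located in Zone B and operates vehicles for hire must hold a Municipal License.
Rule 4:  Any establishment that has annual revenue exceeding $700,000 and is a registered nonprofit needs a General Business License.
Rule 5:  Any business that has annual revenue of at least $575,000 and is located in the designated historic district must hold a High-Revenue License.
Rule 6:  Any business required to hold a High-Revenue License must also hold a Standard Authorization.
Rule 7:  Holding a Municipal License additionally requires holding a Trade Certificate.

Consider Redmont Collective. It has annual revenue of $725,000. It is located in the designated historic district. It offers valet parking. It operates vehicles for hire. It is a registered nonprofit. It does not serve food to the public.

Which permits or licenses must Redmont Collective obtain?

Rule 1: is a registered nonprofit → General Business Permit required.
Rule 2: is a registered nonprofit (not: is a worker-owned cooperative); is located in the designated historic district → General Business Certificate not required.
Rule 3: is located in the designated historic district (not: is located in Zone B); operates vehicles for hire → Municipal License not required.
Rule 4: revenue $725,000 > $700,000; is a registered nonprofit → General Business License required.
Rule 5: revenue $725,000 ≥ $575,000; is located in the designated historic district → High-Revenue License required.
Rule 6: High-Revenue License is required → Standard Authorization also required.
Rule 7: Municipal License is not required → no effect.

General Business License, General Business Permit, High-Revenue License, Standard Authorization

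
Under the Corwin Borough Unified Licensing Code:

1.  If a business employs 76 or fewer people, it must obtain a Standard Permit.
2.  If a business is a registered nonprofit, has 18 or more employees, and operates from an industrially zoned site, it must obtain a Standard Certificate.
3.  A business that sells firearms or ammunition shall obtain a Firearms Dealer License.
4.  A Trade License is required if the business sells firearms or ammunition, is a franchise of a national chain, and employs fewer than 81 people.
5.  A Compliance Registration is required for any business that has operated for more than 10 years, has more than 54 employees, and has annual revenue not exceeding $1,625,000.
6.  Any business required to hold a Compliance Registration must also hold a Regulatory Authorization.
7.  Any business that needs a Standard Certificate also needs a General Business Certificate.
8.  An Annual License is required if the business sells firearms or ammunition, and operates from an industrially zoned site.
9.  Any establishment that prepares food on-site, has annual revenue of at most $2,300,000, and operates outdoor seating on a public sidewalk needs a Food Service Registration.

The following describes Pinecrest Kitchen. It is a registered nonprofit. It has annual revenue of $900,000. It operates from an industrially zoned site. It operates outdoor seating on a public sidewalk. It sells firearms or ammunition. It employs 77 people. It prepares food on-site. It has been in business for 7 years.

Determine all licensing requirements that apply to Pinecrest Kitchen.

Annual License, Firearms Dealer License, Food Service Registration, General Business Certificate, Standard Certificate

1. employees 77 > 76 → Standard Permit not required.
2. is a registered nonprofit; employees 77 ≥ 18; operates from an industrially zoned site → Standard Certificate required.
3. sells firearms or ammunition → Firearms Dealer License required.
4. sells firearms or ammunition; is a registered nonprofit (not: is a franchise of a national chain); employees 77 < 81 → Trade License not required.
5. years in business 7 ≤ 10; employees 77 > 54; revenue $900,000 ≤ $1,625,000 → Compliance Registration not required.
6. Compliance Registration is not required → no effect.
7. Standard Certificate is required → General Business Certificate also required.
8. sells firearms or ammunition; operates from an industrially zoned site → Annual License required.
9. prepares food on-site; revenue $900,000 ≤ $2,300,000; operates outdoor seating on a public sidewalk → Food Service Registration required.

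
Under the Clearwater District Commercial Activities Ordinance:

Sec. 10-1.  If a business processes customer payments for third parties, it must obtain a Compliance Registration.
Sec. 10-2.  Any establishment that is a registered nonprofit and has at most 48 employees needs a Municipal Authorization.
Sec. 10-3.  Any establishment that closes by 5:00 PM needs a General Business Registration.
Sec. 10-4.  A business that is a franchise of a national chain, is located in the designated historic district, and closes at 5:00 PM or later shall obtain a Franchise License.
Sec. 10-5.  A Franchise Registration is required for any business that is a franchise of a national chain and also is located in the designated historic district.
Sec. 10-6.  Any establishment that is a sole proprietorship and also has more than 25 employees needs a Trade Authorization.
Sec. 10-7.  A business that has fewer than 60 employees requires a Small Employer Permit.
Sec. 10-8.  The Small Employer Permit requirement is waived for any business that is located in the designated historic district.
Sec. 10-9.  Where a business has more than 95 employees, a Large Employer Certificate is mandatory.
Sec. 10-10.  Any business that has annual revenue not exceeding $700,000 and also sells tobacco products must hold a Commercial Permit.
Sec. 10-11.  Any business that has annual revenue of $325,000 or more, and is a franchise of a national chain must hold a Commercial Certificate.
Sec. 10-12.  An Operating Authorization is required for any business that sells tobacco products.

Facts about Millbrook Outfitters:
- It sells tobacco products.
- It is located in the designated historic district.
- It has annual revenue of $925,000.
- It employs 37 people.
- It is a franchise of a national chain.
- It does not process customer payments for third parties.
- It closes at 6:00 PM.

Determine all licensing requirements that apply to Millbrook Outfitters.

Commercial Certificate, Franchise License, Franchise Registration, Operating Authorization

Sec. 10-1. does not process customer payments for third parties → Compliance Registration not required.
Sec. 10-2. is a franchise of a national chain (not: is a registered nonprofit); employees 37 ≤ 48 → Municipal Authorization not required.
Sec. 10-3. closes 6:00 PM, after 5:00 PM → General Business Registration not required.
Sec. 10-4. is a franchise of a national chain; is located in the designated historic district; closes 6:00 PM, after 5:00 PM → Franchise License required.
Sec. 10-5. is a franchise of a national chain; is located in the designated historic district → Franchise Registration required.
Sec. 10-6. is a franchise of a national chain (not: is a sole proprietorship); employees 37 > 25 → Trade Authorization not required.
Sec. 10-7. employees 37 < 60 → Small Employer Permit required.
Sec. 10-8. is located in the designated historic district → exempt from Small Employer Permit.
Sec. 10-9. employees 37 ≤ 95 → Large Employer Certificate not required.
Sec. 10-10. revenue $925,000 > $700,000; sells tobacco products → Commercial Permit not required.
Sec. 10-11. revenue $925,000 ≥ $325,000; is a franchise of a national chain → Commercial Certificate required.
Sec. 10-12. sells tobacco products → Operating Authorization required.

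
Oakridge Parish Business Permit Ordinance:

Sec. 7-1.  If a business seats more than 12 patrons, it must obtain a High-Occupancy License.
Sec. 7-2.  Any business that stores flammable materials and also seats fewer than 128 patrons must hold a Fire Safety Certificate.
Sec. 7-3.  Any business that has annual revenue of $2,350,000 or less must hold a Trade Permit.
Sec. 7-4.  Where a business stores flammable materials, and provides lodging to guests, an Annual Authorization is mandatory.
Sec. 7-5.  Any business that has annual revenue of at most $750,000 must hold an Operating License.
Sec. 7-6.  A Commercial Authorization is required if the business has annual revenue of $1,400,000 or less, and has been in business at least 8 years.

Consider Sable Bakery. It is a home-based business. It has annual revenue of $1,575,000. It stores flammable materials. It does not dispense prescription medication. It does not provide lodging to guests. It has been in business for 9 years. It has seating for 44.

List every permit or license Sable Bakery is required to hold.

Sec. 7-1. seating 44 > 12 → High-Occupancy License required.
Sec. 7-2. stores flammable materials; seating 44 < 128 → Fire Safety Certificate required.
Sec. 7-3. revenue $1,575,000 ≤ $2,350,000 → Trade Permit required.
Sec. 7-4. stores flammable materials; does not provide lodging to guests → Annual Authorization not required.
Sec. 7-5. revenue $1,575,000 > $750,000 → Operating License not required.
Sec. 7-6. revenue $1,575,000 > $1,400,000; years in business 9 ≥ 8 → Commercial Authorization not required.

Fire Safety Certificate, High-Occupancy License, Trade Permit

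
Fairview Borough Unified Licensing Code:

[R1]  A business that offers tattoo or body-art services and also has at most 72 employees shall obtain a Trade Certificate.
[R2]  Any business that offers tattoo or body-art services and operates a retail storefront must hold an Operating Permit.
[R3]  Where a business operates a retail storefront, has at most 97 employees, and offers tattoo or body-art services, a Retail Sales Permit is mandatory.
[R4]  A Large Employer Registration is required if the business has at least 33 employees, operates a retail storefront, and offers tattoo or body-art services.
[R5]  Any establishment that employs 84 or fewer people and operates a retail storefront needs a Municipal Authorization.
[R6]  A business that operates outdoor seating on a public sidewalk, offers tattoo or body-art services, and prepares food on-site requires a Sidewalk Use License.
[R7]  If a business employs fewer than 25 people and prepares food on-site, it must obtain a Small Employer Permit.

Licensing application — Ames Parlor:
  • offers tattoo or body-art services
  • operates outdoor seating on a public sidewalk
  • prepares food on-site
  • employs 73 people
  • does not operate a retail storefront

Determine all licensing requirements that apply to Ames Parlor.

[R1] offers tattoo or body-art services; employees 73 > 72 → Trade Certificate not required.
[R2] offers tattoo or body-art services; does not operate a retail storefront → Operating Permit not required.
[R3] does not operate a retail storefront; employees 73 ≤ 97; offers tattoo or body-art services → Retail Sales Permit not required.
[R4] employees 73 ≥ 33; does not operate a retail storefront; offers tattoo or body-art services → Large Employer Registration not required.
[R5] employees 73 ≤ 84; does not operate a retail storefront → Municipal Authorization not required.
[R6] operates outdoor seating on a public sidewalk; offers tattoo or body-art services; prepares food on-site → Sidewalk Use License required.
[R7] employees 73 ≥ 25; prepares food on-site → Small Employer Permit not required.

Sidewalk Use License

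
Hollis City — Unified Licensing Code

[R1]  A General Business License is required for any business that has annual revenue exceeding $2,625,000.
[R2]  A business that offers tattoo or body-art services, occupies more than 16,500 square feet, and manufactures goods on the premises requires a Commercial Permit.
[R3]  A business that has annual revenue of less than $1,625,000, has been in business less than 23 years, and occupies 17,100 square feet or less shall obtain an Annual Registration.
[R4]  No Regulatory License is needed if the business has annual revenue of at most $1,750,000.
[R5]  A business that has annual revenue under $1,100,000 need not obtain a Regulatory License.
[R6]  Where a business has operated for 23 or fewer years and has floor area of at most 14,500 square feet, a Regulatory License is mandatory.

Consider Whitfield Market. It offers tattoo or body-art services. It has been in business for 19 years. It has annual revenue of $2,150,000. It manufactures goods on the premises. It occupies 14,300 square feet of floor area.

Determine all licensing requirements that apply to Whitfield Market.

Regulatory License

[R1] revenue $2,150,000 ≤ $2,625,000 → General Business License not required.
[R2] offers tattoo or body-art services; floor area 14,300 square feet ≤ 16,500 square feet; manufactures goods on the premises → Commercial Permit not required.
[R3] revenue $2,150,000 ≥ $1,625,000; years in business 19 < 23; floor area 14,300 square feet ≤ 17,100 square feet → Annual Registration not required.
[R4] revenue $2,150,000 > $1,750,000 → Regulatory License exemption does not apply.
[R5] revenue $2,150,000 ≥ $1,100,000 → Regulatory License exemption does not apply.
[R6] years in business 19 ≤ 23; floor area 14,300 square feet ≤ 14,500 square feet → Regulatory License required.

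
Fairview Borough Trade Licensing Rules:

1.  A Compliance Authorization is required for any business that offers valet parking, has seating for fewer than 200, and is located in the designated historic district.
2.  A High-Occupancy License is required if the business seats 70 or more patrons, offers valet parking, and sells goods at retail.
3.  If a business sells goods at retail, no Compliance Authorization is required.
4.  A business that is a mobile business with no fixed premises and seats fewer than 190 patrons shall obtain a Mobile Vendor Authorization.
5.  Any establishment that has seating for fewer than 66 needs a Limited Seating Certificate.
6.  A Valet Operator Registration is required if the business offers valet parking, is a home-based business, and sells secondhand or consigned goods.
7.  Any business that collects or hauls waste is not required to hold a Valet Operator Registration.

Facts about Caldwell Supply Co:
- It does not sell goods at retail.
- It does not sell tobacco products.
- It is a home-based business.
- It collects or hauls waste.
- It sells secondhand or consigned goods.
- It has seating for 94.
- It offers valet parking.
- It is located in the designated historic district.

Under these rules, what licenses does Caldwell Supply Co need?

1. offers valet parking; seating 94 < 200; is located in the designated historic district → Compliance Authorization required.
2. seating 94 ≥ 70; offers valet parking; does not sell goods at retail → High-Occupancy License not required.
3. does not sell goods at retail → Compliance Authorization exemption does not apply.
4. is a home-based business (not: is a mobile business with no fixed premises); seating 94 < 190 → Mobile Vendor Authorization not required.
5. seating 94 ≥ 66 → Limited Seating Certificate not required.
6. offers valet parking; is a home-based business; sells secondhand or consigned goods → Valet Operator Registration required.
7. collects or hauls waste → exempt from Valet Operator Registration.

Compliance Authorization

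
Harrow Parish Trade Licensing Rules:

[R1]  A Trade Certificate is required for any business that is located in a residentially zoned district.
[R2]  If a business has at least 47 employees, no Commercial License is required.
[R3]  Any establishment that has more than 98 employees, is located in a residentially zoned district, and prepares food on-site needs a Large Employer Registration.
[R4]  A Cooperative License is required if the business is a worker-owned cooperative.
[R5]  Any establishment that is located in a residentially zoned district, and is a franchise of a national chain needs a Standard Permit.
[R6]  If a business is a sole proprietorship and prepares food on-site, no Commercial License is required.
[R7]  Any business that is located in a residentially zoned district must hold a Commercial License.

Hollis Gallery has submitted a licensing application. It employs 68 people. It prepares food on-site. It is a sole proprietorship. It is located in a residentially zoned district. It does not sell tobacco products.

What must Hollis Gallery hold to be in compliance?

[R1] is located in a residentially zoned district → Trade Certificate required.
[R2] employees 68 ≥ 47 → exempt from Commercial License.
[R3] employees 68 ≤ 98; is located in a residentially zoned district; prepares food on-site → Large Employer Registration not required.
[R4] is a sole proprietorship (not: is a worker-owned cooperative) → Cooperative License not required.
[R5] is located in a residentially zoned district; is a sole proprietorship (not: is a franchise of a national chain) → Standard Permit not required.
[R6] is a sole proprietorship; prepares food on-site → exempt from Commercial License.
[R7] is located in a residentially zoned district → Commercial License required.

Trade Certificate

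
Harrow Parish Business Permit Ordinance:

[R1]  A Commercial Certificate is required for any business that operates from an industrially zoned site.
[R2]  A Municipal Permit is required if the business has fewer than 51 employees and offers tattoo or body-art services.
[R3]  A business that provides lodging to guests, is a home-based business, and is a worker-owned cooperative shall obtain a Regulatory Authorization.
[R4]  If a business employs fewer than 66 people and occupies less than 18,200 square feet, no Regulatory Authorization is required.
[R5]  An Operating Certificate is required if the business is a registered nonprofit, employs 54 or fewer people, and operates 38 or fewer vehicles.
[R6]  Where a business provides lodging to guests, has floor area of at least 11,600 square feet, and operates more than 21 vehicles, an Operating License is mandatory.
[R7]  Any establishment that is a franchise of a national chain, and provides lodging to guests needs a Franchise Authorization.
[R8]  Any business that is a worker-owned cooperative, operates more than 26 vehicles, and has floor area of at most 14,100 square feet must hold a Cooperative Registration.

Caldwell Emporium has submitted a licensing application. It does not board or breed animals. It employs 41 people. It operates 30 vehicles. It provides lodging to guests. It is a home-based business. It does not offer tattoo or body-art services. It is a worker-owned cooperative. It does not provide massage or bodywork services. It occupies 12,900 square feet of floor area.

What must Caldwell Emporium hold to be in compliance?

Cooperative Registration, Operating License

[R1] is a home-based business (not: operates from an industrially zoned site) → Commercial Certificate not required.
[R2] employees 41 < 51; does not offer tattoo or body-art services → Municipal Permit not required.
[R3] provides lodging to guests; is a home-based business; is a worker-owned cooperative → Regulatory Authorization required.
[R4] employees 41 < 66; floor area 12,900 square feet < 18,200 square feet → exempt from Regulatory Authorization.
[R5] is a worker-owned cooperative (not: is a registered nonprofit); employees 41 ≤ 54; vehicles 30 ≤ 38 → Operating Certificate not required.
[R6] provides lodging to guests; floor area 12,900 square feet ≥ 11,600 square feet; vehicles 30 > 21 → Operating License required.
[R7] is a worker-owned cooperative (not: is a franchise of a national chain); provides lodging to guests → Franchise Authorization not required.
[R8] is a worker-owned cooperative; vehicles 30 > 26; floor area 12,900 square feet ≤ 14,100 square feet → Cooperative Registration required.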